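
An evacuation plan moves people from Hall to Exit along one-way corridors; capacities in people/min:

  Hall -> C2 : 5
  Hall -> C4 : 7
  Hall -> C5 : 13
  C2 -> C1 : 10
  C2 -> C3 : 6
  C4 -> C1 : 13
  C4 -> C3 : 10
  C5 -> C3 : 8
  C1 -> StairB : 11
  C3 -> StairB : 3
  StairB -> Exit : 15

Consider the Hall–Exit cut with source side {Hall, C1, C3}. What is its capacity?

39

Edges leaving {Hall, C1, C3}: Hall→C2 (5), Hall→C4 (7), Hall→C5 (13), C1→StairB (11), C3→StairB (3).
Cut capacity = 5 + 7 + 13 + 11 + 3 = 39.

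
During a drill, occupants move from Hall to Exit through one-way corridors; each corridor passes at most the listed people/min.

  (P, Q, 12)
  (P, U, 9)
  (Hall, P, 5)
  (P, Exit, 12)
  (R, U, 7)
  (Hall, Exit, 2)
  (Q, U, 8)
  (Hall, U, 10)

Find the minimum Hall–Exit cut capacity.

Augment Hall→Exit: bottleneck 2, flow now 2.
Augment Hall→P→Exit: bottleneck 5, flow now 7.
No augmenting path remains; maximum flow = 7.
By max-flow min-cut, the minimum cut capacity equals the max flow.
In the residual graph, reachable from Hall: {Hall, U}.
Min-cut edges: Hall→P (5), Hall→Exit (2); capacity 5 + 2 = 7.

7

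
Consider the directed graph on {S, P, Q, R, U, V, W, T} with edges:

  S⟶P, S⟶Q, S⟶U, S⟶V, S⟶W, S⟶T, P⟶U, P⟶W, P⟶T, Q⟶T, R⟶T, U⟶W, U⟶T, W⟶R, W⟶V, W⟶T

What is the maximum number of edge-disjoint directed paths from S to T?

5

Assign every edge capacity 1; by Menger, the answer equals the max flow.
Path S→T (+1); total 1.
Path S→P→T (+1); total 2.
Path S→Q→T (+1); total 3.
Path S→U→T (+1); total 4.
Path S→W→T (+1); total 5.
No residual S→T path; max flow = 5.
Certifying cut of size 5: {S→P, S→Q, S→T, S→U, S→W}.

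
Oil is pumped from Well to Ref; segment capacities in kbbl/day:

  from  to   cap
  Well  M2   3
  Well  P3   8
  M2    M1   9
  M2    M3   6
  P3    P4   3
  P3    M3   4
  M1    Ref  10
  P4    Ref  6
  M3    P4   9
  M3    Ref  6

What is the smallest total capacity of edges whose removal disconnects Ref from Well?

Augment Well→M2→M1→Ref: bottleneck 3, flow now 3.
Augment Well→P3→P4→Ref: bottleneck 3, flow now 6.
Augment Well→P3→M3→Ref: bottleneck 4, flow now 10.
No augmenting path remains; maximum flow = 10.
By max-flow min-cut, the minimum cut capacity equals the max flow.
In the residual graph, reachable from Well: {Well, P3}.
Min-cut edges: Well→M2 (3), P3→P4 (3), P3→M3 (4); capacity 3 + 3 + 4 = 10.

10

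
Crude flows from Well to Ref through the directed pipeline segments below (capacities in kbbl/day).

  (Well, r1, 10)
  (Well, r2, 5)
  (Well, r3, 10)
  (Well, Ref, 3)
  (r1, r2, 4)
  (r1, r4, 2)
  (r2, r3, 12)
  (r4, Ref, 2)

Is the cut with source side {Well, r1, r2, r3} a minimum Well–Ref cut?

Given cut capacity: 3 + 2 = 5.
Augment Well→Ref: bottleneck 3, flow now 3.
Augment Well→r1→r4→Ref: bottleneck 2, flow now 5.
No augmenting path remains; maximum flow = 5.
Cut capacity 5 equals the max flow, so it is a minimum cut.

Yes — it is a minimum cut (capacity 5).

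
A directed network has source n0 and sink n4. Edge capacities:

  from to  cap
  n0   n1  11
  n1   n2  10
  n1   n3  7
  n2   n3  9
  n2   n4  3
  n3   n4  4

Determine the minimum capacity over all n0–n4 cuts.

7

Augment n0→n1→n2→n4: bottleneck 3, flow now 3.
Augment n0→n1→n3→n4: bottleneck 4, flow now 7.
No augmenting path remains; maximum flow = 7.
By max-flow min-cut, the minimum cut capacity equals the max flow.
In the residual graph, reachable from n0: {n0, n1, n2, n3}.
Min-cut edges: n2→n4 (3), n3→n4 (4); capacity 3 + 4 = 7.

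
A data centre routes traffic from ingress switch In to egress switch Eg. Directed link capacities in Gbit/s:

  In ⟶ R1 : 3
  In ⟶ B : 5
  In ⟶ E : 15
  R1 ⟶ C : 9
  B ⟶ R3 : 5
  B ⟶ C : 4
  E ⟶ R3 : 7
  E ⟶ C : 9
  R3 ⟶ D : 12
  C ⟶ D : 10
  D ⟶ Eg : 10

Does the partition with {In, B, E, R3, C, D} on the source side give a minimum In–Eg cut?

No — its capacity is 13, but the minimum cut has capacity 10.

Given cut capacity: 3 + 10 = 13.
Augment In→R1→C→D→Eg: bottleneck 3, flow now 3.
Augment In→B→R3→D→Eg: bottleneck 5, flow now 8.
Augment In→E→R3→D→Eg: bottleneck 2, flow now 10.
No augmenting path remains; maximum flow = 10.
In the residual graph, reachable from In: {In, R1, B, E, R3, C, D}.
Min-cut edges: D→Eg (10); capacity 10 = 10.
Cut capacity 13 exceeds the max flow 10, so it is not minimum.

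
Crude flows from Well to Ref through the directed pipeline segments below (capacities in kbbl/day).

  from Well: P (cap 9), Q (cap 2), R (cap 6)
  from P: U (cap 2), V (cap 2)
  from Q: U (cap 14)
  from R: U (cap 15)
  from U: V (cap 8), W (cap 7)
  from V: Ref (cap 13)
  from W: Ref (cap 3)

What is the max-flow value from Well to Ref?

12

Augment Well→P→V→Ref: bottleneck 2, flow now 2.
Augment Well→P→U→V→Ref: bottleneck 2, flow now 4.
Augment Well→Q→U→V→Ref: bottleneck 2, flow now 6.
Augment Well→R→U→V→Ref: bottleneck 4, flow now 10.
Augment Well→R→U→W→Ref: bottleneck 2, flow now 12.
No augmenting path remains; maximum flow = 12.
In the residual graph, reachable from Well: {Well, P}.
Min-cut edges: Well→Q (2), Well→R (6), P→U (2), P→V (2); capacity 2 + 6 + 2 + 2 = 12.
This cut is saturated, so no flow can exceed 12.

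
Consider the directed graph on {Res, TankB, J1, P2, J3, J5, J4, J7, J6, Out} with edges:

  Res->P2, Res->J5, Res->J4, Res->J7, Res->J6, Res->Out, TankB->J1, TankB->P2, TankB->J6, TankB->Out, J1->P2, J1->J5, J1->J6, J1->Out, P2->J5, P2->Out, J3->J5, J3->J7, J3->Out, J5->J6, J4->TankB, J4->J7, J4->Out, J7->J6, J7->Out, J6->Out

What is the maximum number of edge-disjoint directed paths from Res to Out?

Assign every edge capacity 1; by Menger, the answer equals the max flow.
Path Res→Out (+1); total 1.
Path Res→P2→Out (+1); total 2.
Path Res→J4→Out (+1); total 3.
Path Res→J7→Out (+1); total 4.
Path Res→J6→Out (+1); total 5.
No residual Res→Out path; max flow = 5.
Certifying cut of size 5: {J6→Out, Res→J4, Res→J7, Res→Out, Res→P2}.

5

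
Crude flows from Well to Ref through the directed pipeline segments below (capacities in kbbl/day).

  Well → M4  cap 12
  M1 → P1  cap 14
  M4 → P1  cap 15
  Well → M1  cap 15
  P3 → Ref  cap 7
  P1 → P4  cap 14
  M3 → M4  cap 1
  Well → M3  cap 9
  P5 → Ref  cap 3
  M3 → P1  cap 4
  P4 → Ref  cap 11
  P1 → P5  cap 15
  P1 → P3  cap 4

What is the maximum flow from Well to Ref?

Augment Well→M4→P1→P5→Ref: bottleneck 3, flow now 3.
Augment Well→M4→P1→P3→Ref: bottleneck 4, flow now 7.
Augment Well→M4→P1→P4→Ref: bottleneck 5, flow now 12.
Augment Well→M1→P1→P4→Ref: bottleneck 6, flow now 18.
No augmenting path remains; maximum flow = 18.
In the residual graph, reachable from Well: {Well, M4, M1, M3, P1, P5, P4}.
Min-cut edges: P1→P3 (4), P5→Ref (3), P4→Ref (11); capacity 4 + 3 + 11 = 18.
This cut is saturated, so no flow can exceed 18.

18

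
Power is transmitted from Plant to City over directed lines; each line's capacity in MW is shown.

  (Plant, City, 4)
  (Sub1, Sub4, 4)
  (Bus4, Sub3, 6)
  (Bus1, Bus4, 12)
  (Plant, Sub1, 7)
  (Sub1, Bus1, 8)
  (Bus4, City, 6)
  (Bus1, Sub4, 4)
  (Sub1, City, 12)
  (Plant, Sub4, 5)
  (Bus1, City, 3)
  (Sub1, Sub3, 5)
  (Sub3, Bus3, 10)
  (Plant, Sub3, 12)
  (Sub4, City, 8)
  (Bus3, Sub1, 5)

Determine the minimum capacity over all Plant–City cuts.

Augment Plant→City: bottleneck 4, flow now 4.
Augment Plant→Sub1→City: bottleneck 7, flow now 11.
Augment Plant→Sub4→City: bottleneck 5, flow now 16.
Augment Plant→Sub3→Bus3→Sub1→City: bottleneck 5, flow now 21.
No augmenting path remains; maximum flow = 21.
By max-flow min-cut, the minimum cut capacity equals the max flow.
In the residual graph, reachable from Plant: {Plant, Sub3, Bus3}.
Min-cut edges: Plant→Sub1 (7), Plant→Sub4 (5), Plant→City (4), Bus3→Sub1 (5); capacity 7 + 5 + 4 + 5 = 21.

21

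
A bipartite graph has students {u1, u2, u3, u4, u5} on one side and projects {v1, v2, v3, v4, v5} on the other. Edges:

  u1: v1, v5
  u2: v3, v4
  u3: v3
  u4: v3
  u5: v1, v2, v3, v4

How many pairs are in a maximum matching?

Unit-capacity flow: source→left, listed edges, right→sink; max matching = max flow.
Augmenting path u1→v1 (+1); matched 1.
Augmenting path u2→v3 (+1); matched 2.
Augmenting path u5→v2 (+1); matched 3.
Augmenting path u3→v3→u2→v4 (+1); matched 4.
No augmenting path remains; maximum matching = 4.
König certificate: {u1, u2, u5, v3} is a vertex cover of size 4 (every listed pair touches it), so no matching can be larger.

4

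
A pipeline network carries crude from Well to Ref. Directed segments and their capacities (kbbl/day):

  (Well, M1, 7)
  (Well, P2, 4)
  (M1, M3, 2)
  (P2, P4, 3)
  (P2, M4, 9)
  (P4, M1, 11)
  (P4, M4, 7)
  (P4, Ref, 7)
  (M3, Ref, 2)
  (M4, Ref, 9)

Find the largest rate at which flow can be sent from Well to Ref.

Augment Well→M1→M3→Ref: bottleneck 2, flow now 2.
Augment Well→P2→P4→Ref: bottleneck 3, flow now 5.
Augment Well→P2→M4→Ref: bottleneck 1, flow now 6.
No augmenting path remains; maximum flow = 6.
In the residual graph, reachable from Well: {Well, M1}.
Min-cut edges: Well→P2 (4), M1→M3 (2); capacity 4 + 2 = 6.
This cut is saturated, so no flow can exceed 6.

6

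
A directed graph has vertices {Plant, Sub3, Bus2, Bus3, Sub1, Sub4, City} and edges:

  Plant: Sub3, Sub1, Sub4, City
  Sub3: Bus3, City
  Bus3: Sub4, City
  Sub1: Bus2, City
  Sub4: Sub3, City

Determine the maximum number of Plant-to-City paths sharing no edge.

Assign every edge capacity 1; by Menger, the answer equals the max flow.
Path Plant→City (+1); total 1.
Path Plant→Sub3→City (+1); total 2.
Path Plant→Sub1→City (+1); total 3.
Path Plant→Sub4→City (+1); total 4.
No residual Plant→City path; max flow = 4.
Certifying cut of size 4: {Plant→City, Plant→Sub1, Plant→Sub3, Plant→Sub4}.

4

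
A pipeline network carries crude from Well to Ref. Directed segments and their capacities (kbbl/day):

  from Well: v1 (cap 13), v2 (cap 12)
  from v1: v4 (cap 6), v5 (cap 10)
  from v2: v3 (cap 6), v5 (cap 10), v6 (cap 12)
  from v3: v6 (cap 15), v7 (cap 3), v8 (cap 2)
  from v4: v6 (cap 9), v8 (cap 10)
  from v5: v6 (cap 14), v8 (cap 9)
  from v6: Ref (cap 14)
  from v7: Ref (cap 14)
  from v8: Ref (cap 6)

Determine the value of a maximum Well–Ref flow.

23

Augment Well→v2→v6→Ref: bottleneck 12, flow now 12.
Augment Well→v1→v4→v6→Ref: bottleneck 2, flow now 14.
Augment Well→v1→v4→v8→Ref: bottleneck 4, flow now 18.
Augment Well→v1→v5→v8→Ref: bottleneck 2, flow now 20.
Augment Well→v1→v5→v6→v2→v3→v7→Ref: bottleneck 3, flow now 23. (uses reverse residual edge)
No augmenting path remains; maximum flow = 23.
In the residual graph, reachable from Well: {Well, v1, v2, v3, v4, v5, v6, v8}.
Min-cut edges: v3→v7 (3), v6→Ref (14), v8→Ref (6); capacity 3 + 14 + 6 = 23.
This cut is saturated, so no flow can exceed 23.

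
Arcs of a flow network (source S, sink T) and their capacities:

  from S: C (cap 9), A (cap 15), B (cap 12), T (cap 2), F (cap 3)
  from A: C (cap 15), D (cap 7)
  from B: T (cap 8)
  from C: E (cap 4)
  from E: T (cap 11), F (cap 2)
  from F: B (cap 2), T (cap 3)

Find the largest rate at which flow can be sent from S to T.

17

Augment S→T: bottleneck 2, flow now 2.
Augment S→B→T: bottleneck 8, flow now 10.
Augment S→F→T: bottleneck 3, flow now 13.
Augment S→C→E→T: bottleneck 4, flow now 17.
No augmenting path remains; maximum flow = 17.
In the residual graph, reachable from S: {S, A, B, C, D}.
Min-cut edges: S→F (3), S→T (2), B→T (8), C→E (4); capacity 3 + 2 + 8 + 4 = 17.
This cut is saturated, so no flow can exceed 17.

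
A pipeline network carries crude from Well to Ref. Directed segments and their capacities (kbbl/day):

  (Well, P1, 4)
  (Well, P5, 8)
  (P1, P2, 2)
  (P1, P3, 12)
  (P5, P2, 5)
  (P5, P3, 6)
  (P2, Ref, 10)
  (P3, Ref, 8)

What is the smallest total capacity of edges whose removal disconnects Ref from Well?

12

Augment Well→P1→P2→Ref: bottleneck 2, flow now 2.
Augment Well→P1→P3→Ref: bottleneck 2, flow now 4.
Augment Well→P5→P2→Ref: bottleneck 5, flow now 9.
Augment Well→P5→P3→Ref: bottleneck 3, flow now 12.
No augmenting path remains; maximum flow = 12.
By max-flow min-cut, the minimum cut capacity equals the max flow.
In the residual graph, reachable from Well: {Well}.
Min-cut edges: Well→P1 (4), Well→P5 (8); capacity 4 + 8 = 12.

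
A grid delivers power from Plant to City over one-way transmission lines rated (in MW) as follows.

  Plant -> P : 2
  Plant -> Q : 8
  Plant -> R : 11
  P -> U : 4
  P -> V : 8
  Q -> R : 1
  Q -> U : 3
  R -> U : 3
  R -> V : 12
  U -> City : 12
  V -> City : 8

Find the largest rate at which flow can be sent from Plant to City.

16

Augment Plant→P→U→City: bottleneck 2, flow now 2.
Augment Plant→Q→U→City: bottleneck 3, flow now 5.
Augment Plant→R→U→City: bottleneck 3, flow now 8.
Augment Plant→R→V→City: bottleneck 8, flow now 16.
No augmenting path remains; maximum flow = 16.
In the residual graph, reachable from Plant: {Plant, Q, R, V}.
Min-cut edges: Plant→P (2), Q→U (3), R→U (3), V→City (8); capacity 2 + 3 + 3 + 8 = 16.
This cut is saturated, so no flow can exceed 16.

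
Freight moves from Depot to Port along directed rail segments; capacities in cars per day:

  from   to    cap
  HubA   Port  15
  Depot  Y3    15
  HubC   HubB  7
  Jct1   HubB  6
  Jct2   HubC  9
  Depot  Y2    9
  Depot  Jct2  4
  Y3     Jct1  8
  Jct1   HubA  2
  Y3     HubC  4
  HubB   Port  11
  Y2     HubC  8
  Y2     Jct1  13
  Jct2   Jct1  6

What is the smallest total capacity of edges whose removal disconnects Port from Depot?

13

Augment Depot→Y3→HubC→HubB→Port: bottleneck 4, flow now 4.
Augment Depot→Y3→Jct1→HubB→Port: bottleneck 6, flow now 10.
Augment Depot→Y3→Jct1→HubA→Port: bottleneck 2, flow now 12.
Augment Depot→Jct2→HubC→HubB→Port: bottleneck 1, flow now 13.
No augmenting path remains; maximum flow = 13.
By max-flow min-cut, the minimum cut capacity equals the max flow.
In the residual graph, reachable from Depot: {Depot, Y3, Jct2, Y2, HubC, Jct1, HubB}.
Min-cut edges: Jct1→HubA (2), HubB→Port (11); capacity 2 + 11 = 13.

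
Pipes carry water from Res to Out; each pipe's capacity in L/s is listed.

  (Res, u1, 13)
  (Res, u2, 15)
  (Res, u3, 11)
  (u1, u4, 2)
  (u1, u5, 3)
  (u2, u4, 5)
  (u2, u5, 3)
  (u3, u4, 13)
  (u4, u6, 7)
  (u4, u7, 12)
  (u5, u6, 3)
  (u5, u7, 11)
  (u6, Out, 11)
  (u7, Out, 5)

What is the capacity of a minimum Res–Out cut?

Augment Res→u1→u4→u6→Out: bottleneck 2, flow now 2.
Augment Res→u1→u5→u6→Out: bottleneck 3, flow now 5.
Augment Res→u2→u4→u6→Out: bottleneck 5, flow now 10.
Augment Res→u2→u5→u7→Out: bottleneck 3, flow now 13.
Augment Res→u3→u4→u7→Out: bottleneck 2, flow now 15.
No augmenting path remains; maximum flow = 15.
By max-flow min-cut, the minimum cut capacity equals the max flow.
In the residual graph, reachable from Res: {Res, u1, u2, u3, u4, u5, u7}.
Min-cut edges: u4→u6 (7), u5→u6 (3), u7→Out (5); capacity 7 + 3 + 5 = 15.

15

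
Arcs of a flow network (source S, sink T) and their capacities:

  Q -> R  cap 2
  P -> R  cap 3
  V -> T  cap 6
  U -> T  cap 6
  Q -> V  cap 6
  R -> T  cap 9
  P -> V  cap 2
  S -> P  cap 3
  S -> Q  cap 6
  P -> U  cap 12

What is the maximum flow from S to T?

9

Augment S→P→R→T: bottleneck 3, flow now 3.
Augment S→Q→R→T: bottleneck 2, flow now 5.
Augment S→Q→V→T: bottleneck 4, flow now 9.
No augmenting path remains; maximum flow = 9.
In the residual graph, reachable from S: {S}.
Min-cut edges: S→P (3), S→Q (6); capacity 3 + 6 = 9.
This cut is saturated, so no flow can exceed 9.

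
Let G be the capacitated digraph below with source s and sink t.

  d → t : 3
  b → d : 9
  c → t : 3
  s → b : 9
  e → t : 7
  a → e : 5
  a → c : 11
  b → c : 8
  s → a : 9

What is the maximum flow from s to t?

Augment s→a→c→t: bottleneck 3, flow now 3.
Augment s→a→e→t: bottleneck 5, flow now 8.
Augment s→b→d→t: bottleneck 3, flow now 11.
No augmenting path remains; maximum flow = 11.
In the residual graph, reachable from s: {s, a, b, c, d}.
Min-cut edges: a→e (5), c→t (3), d→t (3); capacity 5 + 3 + 3 = 11.
This cut is saturated, so no flow can exceed 11.

11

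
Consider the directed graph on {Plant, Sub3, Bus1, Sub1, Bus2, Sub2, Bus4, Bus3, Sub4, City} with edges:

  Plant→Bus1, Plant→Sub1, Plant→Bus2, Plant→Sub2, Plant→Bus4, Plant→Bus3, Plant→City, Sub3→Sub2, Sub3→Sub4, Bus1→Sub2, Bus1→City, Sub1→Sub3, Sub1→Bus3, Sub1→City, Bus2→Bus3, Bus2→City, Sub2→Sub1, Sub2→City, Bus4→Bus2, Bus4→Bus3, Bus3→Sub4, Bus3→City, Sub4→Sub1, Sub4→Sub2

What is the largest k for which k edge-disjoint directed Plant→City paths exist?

6

Assign every edge capacity 1; by Menger, the answer equals the max flow.
Path Plant→City (+1); total 1.
Path Plant→Bus1→City (+1); total 2.
Path Plant→Sub1→City (+1); total 3.
Path Plant→Bus2→City (+1); total 4.
Path Plant→Sub2→City (+1); total 5.
Path Plant→Bus3→City (+1); total 6.
No residual Plant→City path; max flow = 6.
Certifying cut of size 6: {Bus2→City, Bus3→City, Plant→Bus1, Plant→City, Sub1→City, Sub2→City}.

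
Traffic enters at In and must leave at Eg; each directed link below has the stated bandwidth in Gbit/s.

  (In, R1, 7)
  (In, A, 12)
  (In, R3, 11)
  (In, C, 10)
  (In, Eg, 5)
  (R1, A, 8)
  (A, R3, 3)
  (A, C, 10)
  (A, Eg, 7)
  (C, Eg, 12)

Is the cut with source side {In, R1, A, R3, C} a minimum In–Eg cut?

Given cut capacity: 5 + 7 + 12 = 24.
Augment In→Eg: bottleneck 5, flow now 5.
Augment In→A→Eg: bottleneck 7, flow now 12.
Augment In→C→Eg: bottleneck 10, flow now 22.
Augment In→A→C→Eg: bottleneck 2, flow now 24.
No augmenting path remains; maximum flow = 24.
Cut capacity 24 equals the max flow, so it is a minimum cut.

Yes — it is a minimum cut (capacity 24).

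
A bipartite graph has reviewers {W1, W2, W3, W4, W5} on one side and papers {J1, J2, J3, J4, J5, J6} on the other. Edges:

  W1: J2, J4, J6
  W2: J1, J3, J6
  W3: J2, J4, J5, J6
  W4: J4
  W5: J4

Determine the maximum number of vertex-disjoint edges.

Unit-capacity flow: source→left, listed edges, right→sink; max matching = max flow.
Augmenting path W1→J2 (+1); matched 1.
Augmenting path W2→J1 (+1); matched 2.
Augmenting path W3→J4 (+1); matched 3.
Augmenting path W4→J4→W3→J5 (+1); matched 4.
No augmenting path remains; maximum matching = 4.
König certificate: {W1, W2, W3, J4} is a vertex cover of size 4 (every listed pair touches it), so no matching can be larger.

4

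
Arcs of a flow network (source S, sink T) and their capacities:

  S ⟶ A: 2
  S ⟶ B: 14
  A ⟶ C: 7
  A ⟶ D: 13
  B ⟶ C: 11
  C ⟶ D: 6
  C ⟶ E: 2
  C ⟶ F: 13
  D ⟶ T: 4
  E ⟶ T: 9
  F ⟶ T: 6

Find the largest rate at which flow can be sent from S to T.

12

Augment S→A→D→T: bottleneck 2, flow now 2.
Augment S→B→C→D→T: bottleneck 2, flow now 4.
Augment S→B→C→E→T: bottleneck 2, flow now 6.
Augment S→B→C→F→T: bottleneck 6, flow now 12.
No augmenting path remains; maximum flow = 12.
In the residual graph, reachable from S: {S, A, B, C, D, F}.
Min-cut edges: C→E (2), D→T (4), F→T (6); capacity 2 + 4 + 6 = 12.
This cut is saturated, so no flow can exceed 12.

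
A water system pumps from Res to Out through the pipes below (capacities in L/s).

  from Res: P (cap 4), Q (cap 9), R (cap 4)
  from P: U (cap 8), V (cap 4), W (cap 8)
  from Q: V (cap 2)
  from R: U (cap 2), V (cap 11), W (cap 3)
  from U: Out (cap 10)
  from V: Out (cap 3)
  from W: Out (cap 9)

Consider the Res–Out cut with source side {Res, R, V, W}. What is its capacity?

27

Edges leaving {Res, R, V, W}: Res→P (4), Res→Q (9), R→U (2), V→Out (3), W→Out (9).
Cut capacity = 4 + 9 + 2 + 3 + 9 = 27.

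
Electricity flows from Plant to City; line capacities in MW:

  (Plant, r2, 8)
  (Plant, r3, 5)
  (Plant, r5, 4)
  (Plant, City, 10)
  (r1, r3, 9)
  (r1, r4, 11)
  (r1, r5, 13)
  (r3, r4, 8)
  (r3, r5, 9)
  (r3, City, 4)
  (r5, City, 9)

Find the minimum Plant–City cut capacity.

Augment Plant→City: bottleneck 10, flow now 10.
Augment Plant→r3→City: bottleneck 4, flow now 14.
Augment Plant→r5→City: bottleneck 4, flow now 18.
Augment Plant→r3→r5→City: bottleneck 1, flow now 19.
No augmenting path remains; maximum flow = 19.
By max-flow min-cut, the minimum cut capacity equals the max flow.
In the residual graph, reachable from Plant: {Plant, r2}.
Min-cut edges: Plant→r3 (5), Plant→r5 (4), Plant→City (10); capacity 5 + 4 + 10 = 19.

19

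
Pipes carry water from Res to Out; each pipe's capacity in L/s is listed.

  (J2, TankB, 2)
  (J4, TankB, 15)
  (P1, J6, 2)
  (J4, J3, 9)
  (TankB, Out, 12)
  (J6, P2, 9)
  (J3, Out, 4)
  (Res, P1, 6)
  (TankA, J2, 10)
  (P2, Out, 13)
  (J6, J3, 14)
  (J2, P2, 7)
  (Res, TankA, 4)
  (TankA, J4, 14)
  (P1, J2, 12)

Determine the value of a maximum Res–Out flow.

Augment Res→TankA→J2→P2→Out: bottleneck 4, flow now 4.
Augment Res→P1→J6→J3→Out: bottleneck 2, flow now 6.
Augment Res→P1→J2→P2→Out: bottleneck 3, flow now 9.
Augment Res→P1→J2→TankB→Out: bottleneck 1, flow now 10.
No augmenting path remains; maximum flow = 10.
In the residual graph, reachable from Res: {Res}.
Min-cut edges: Res→TankA (4), Res→P1 (6); capacity 4 + 6 = 10.
This cut is saturated, so no flow can exceed 10.

10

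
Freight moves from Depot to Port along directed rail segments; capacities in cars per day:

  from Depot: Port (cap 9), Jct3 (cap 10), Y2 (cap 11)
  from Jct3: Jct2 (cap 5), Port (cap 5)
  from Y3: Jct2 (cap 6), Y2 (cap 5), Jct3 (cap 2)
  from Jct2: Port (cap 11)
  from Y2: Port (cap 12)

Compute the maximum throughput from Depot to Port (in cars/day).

Augment Depot→Port: bottleneck 9, flow now 9.
Augment Depot→Jct3→Port: bottleneck 5, flow now 14.
Augment Depot→Y2→Port: bottleneck 11, flow now 25.
Augment Depot→Jct3→Jct2→Port: bottleneck 5, flow now 30.
No augmenting path remains; maximum flow = 30.
In the residual graph, reachable from Depot: {Depot}.
Min-cut edges: Depot→Jct3 (10), Depot→Y2 (11), Depot→Port (9); capacity 10 + 11 + 9 = 30.
This cut is saturated, so no flow can exceed 30.

30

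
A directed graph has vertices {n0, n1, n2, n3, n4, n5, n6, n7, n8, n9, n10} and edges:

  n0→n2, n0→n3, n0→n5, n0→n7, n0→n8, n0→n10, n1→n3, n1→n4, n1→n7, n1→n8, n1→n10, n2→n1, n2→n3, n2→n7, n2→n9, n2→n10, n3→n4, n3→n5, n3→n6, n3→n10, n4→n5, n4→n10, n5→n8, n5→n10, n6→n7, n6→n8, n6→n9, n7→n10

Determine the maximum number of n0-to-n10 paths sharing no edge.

5

Assign every edge capacity 1; by Menger, the answer equals the max flow.
Path n0→n10 (+1); total 1.
Path n0→n2→n10 (+1); total 2.
Path n0→n3→n10 (+1); total 3.
Path n0→n5→n10 (+1); total 4.
Path n0→n7→n10 (+1); total 5.
No residual n0→n10 path; max flow = 5.
Certifying cut of size 5: {n0→n10, n0→n2, n0→n3, n0→n5, n0→n7}.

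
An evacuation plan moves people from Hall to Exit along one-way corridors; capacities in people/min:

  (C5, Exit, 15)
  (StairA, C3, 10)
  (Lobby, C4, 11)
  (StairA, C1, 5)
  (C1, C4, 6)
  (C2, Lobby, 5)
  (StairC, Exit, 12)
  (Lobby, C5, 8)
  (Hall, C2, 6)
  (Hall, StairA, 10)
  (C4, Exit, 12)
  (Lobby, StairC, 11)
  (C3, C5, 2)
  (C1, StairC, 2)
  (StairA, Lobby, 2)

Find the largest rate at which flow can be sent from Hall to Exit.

Augment Hall→C2→Lobby→C5→Exit: bottleneck 5, flow now 5.
Augment Hall→StairA→C1→C4→Exit: bottleneck 5, flow now 10.
Augment Hall→StairA→C3→C5→Exit: bottleneck 2, flow now 12.
Augment Hall→StairA→Lobby→C5→Exit: bottleneck 2, flow now 14.
No augmenting path remains; maximum flow = 14.
In the residual graph, reachable from Hall: {Hall, C2, StairA, C3}.
Min-cut edges: C2→Lobby (5), StairA→C1 (5), StairA→Lobby (2), C3→C5 (2); capacity 5 + 5 + 2 + 2 = 14.
This cut is saturated, so no flow can exceed 14.

14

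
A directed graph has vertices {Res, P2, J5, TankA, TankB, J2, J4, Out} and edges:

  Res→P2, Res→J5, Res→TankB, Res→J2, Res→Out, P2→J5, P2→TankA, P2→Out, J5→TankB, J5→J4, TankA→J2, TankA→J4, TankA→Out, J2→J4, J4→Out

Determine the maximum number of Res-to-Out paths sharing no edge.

3

Assign every edge capacity 1; by Menger, the answer equals the max flow.
Path Res→Out (+1); total 1.
Path Res→P2→Out (+1); total 2.
Path Res→J5→J4→Out (+1); total 3.
No residual Res→Out path; max flow = 3.
Certifying cut of size 3: {J4→Out, Res→Out, Res→P2}.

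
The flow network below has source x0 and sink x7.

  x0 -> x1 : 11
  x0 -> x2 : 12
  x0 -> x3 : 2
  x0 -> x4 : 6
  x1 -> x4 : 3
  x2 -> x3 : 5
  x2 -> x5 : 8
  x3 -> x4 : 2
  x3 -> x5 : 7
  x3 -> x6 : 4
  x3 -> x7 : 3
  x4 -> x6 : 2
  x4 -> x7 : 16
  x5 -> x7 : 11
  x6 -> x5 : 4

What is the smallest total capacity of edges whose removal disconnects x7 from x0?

Augment x0→x3→x7: bottleneck 2, flow now 2.
Augment x0→x4→x7: bottleneck 6, flow now 8.
Augment x0→x1→x4→x7: bottleneck 3, flow now 11.
Augment x0→x2→x3→x7: bottleneck 1, flow now 12.
Augment x0→x2→x5→x7: bottleneck 8, flow now 20.
Augment x0→x2→x3→x4→x7: bottleneck 2, flow now 22.
Augment x0→x2→x3→x5→x7: bottleneck 1, flow now 23.
No augmenting path remains; maximum flow = 23.
By max-flow min-cut, the minimum cut capacity equals the max flow.
In the residual graph, reachable from x0: {x0, x1}.
Min-cut edges: x0→x2 (12), x0→x3 (2), x0→x4 (6), x1→x4 (3); capacity 12 + 2 + 6 + 3 = 23.

23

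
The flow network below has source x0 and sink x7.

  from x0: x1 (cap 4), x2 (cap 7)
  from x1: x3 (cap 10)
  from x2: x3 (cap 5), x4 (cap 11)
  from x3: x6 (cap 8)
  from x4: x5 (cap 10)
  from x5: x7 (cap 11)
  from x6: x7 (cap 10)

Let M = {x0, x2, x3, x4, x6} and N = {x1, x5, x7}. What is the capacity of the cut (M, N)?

Edges leaving {x0, x2, x3, x4, x6}: x0→x1 (4), x4→x5 (10), x6→x7 (10).
Cut capacity = 4 + 10 + 10 = 24.

24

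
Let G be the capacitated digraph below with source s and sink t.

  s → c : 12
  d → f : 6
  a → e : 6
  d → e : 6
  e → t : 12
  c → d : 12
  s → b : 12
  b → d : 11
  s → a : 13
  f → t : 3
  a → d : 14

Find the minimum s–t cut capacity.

Augment s→a→e→t: bottleneck 6, flow now 6.
Augment s→a→d→e→t: bottleneck 6, flow now 12.
Augment s→a→d→f→t: bottleneck 1, flow now 13.
Augment s→b→d→f→t: bottleneck 2, flow now 15.
No augmenting path remains; maximum flow = 15.
By max-flow min-cut, the minimum cut capacity equals the max flow.
In the residual graph, reachable from s: {s, a, b, c, d, f}.
Min-cut edges: a→e (6), d→e (6), f→t (3); capacity 6 + 6 + 3 = 15.

15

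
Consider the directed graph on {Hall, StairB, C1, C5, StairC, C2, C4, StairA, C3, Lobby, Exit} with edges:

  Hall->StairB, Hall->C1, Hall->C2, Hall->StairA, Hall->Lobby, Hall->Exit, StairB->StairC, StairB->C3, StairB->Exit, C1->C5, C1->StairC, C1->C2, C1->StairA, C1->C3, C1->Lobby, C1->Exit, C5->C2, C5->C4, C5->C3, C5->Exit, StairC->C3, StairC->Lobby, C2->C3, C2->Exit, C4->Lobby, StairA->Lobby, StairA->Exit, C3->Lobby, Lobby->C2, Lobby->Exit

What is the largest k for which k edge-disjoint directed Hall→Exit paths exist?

6

Assign every edge capacity 1; by Menger, the answer equals the max flow.
Path Hall→Exit (+1); total 1.
Path Hall→StairB→Exit (+1); total 2.
Path Hall→C1→Exit (+1); total 3.
Path Hall→C2→Exit (+1); total 4.
Path Hall→StairA→Exit (+1); total 5.
Path Hall→Lobby→Exit (+1); total 6.
No residual Hall→Exit path; max flow = 6.
Certifying cut of size 6: {Hall→C1, Hall→C2, Hall→Exit, Hall→Lobby, Hall→StairA, Hall→StairB}.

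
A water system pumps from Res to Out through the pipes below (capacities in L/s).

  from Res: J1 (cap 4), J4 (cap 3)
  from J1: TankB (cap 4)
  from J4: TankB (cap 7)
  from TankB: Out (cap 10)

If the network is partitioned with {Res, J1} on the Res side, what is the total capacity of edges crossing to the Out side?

7

Edges leaving {Res, J1}: Res→J4 (3), J1→TankB (4).
Cut capacity = 3 + 4 = 7.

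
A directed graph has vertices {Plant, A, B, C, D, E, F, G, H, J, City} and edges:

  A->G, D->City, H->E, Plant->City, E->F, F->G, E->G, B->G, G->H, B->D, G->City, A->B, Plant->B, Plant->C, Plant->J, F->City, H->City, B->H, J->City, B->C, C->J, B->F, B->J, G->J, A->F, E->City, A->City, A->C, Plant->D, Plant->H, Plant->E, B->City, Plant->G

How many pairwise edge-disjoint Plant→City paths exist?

Assign every edge capacity 1; by Menger, the answer equals the max flow.
Path Plant→City (+1); total 1.
Path Plant→B→City (+1); total 2.
Path Plant→D→City (+1); total 3.
Path Plant→E→City (+1); total 4.
Path Plant→G→City (+1); total 5.
Path Plant→H→City (+1); total 6.
Path Plant→J→City (+1); total 7.
No residual Plant→City path; max flow = 7.
Certifying cut of size 7: {J→City, Plant→B, Plant→City, Plant→D, Plant→E, Plant→G, Plant→H}.

7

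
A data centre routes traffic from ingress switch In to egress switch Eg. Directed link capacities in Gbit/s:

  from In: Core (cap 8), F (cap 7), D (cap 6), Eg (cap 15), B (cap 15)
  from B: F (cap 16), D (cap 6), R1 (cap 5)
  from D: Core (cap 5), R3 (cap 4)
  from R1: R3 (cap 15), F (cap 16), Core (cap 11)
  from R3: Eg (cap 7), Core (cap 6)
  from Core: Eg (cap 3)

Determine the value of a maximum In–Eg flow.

Augment In→Eg: bottleneck 15, flow now 15.
Augment In→Core→Eg: bottleneck 3, flow now 18.
Augment In→D→R3→Eg: bottleneck 4, flow now 22.
Augment In→B→R1→R3→Eg: bottleneck 3, flow now 25.
No augmenting path remains; maximum flow = 25.
In the residual graph, reachable from In: {In, B, D, R1, R3, Core, F}.
Min-cut edges: In→Eg (15), R3→Eg (7), Core→Eg (3); capacity 15 + 7 + 3 = 25.
This cut is saturated, so no flow can exceed 25.

25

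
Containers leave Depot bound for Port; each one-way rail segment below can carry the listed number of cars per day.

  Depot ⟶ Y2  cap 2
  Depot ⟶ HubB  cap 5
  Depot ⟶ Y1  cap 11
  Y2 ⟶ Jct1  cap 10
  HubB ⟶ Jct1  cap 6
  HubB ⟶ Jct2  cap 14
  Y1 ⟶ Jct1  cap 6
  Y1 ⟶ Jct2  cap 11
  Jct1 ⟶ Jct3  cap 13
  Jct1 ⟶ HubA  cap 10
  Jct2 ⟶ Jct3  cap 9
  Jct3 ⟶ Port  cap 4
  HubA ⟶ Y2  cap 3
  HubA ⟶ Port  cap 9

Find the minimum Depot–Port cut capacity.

13

Augment Depot→Y2→Jct1→Jct3→Port: bottleneck 2, flow now 2.
Augment Depot→HubB→Jct1→Jct3→Port: bottleneck 2, flow now 4.
Augment Depot→HubB→Jct1→HubA→Port: bottleneck 3, flow now 7.
Augment Depot→Y1→Jct1→HubA→Port: bottleneck 6, flow now 13.
No augmenting path remains; maximum flow = 13.
By max-flow min-cut, the minimum cut capacity equals the max flow.
In the residual graph, reachable from Depot: {Depot, Y2, HubB, Y1, Jct1, Jct2, Jct3, HubA}.
Min-cut edges: Jct3→Port (4), HubA→Port (9); capacity 4 + 9 = 13.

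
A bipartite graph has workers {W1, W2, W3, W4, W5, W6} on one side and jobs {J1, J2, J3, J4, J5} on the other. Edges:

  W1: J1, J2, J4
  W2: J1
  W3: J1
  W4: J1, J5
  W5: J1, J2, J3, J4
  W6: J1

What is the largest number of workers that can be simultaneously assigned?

4

Unit-capacity flow: source→left, listed edges, right→sink; max matching = max flow.
Augmenting path W1→J1 (+1); matched 1.
Augmenting path W4→J5 (+1); matched 2.
Augmenting path W5→J2 (+1); matched 3.
Augmenting path W2→J1→W1→J4 (+1); matched 4.
No augmenting path remains; maximum matching = 4.
König certificate: {W1, W4, W5, J1} is a vertex cover of size 4 (every listed pair touches it), so no matching can be larger.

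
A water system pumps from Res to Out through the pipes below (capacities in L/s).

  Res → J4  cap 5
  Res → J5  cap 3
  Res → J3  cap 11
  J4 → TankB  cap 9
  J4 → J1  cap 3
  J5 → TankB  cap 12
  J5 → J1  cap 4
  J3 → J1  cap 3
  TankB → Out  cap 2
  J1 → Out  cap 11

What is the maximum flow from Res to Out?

11

Augment Res→J4→TankB→Out: bottleneck 2, flow now 2.
Augment Res→J4→J1→Out: bottleneck 3, flow now 5.
Augment Res→J5→J1→Out: bottleneck 3, flow now 8.
Augment Res→J3→J1→Out: bottleneck 3, flow now 11.
No augmenting path remains; maximum flow = 11.
In the residual graph, reachable from Res: {Res, J3}.
Min-cut edges: Res→J4 (5), Res→J5 (3), J3→J1 (3); capacity 5 + 3 + 3 = 11.
This cut is saturated, so no flow can exceed 11.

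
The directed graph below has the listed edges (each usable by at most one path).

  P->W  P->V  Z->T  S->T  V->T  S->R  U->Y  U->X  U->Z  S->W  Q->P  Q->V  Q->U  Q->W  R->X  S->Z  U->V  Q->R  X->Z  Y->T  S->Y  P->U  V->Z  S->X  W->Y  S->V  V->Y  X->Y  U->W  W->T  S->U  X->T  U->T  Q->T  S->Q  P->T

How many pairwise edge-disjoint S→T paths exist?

Assign every edge capacity 1; by Menger, the answer equals the max flow.
Path S→T (+1); total 1.
Path S→Q→T (+1); total 2.
Path S→U→T (+1); total 3.
Path S→V→T (+1); total 4.
Path S→W→T (+1); total 5.
Path S→X→T (+1); total 6.
Path S→Y→T (+1); total 7.
Path S→Z→T (+1); total 8.
No residual S→T path; max flow = 8.
Certifying cut of size 8: {S→Q, S→T, S→U, S→V, S→W, X→T, Y→T, Z→T}.

8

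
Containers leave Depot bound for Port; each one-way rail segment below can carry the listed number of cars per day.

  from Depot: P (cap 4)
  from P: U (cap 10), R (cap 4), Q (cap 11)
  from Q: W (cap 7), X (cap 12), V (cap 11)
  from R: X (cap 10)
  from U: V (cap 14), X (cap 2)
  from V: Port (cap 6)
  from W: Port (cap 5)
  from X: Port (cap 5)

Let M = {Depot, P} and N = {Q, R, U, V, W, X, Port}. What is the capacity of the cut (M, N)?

Edges leaving {Depot, P}: P→Q (11), P→R (4), P→U (10).
Cut capacity = 11 + 4 + 10 = 25.

25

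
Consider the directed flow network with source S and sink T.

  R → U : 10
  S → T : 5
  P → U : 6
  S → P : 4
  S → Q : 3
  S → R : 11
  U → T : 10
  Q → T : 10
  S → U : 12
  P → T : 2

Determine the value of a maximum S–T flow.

20

Augment S→T: bottleneck 5, flow now 5.
Augment S→P→T: bottleneck 2, flow now 7.
Augment S→Q→T: bottleneck 3, flow now 10.
Augment S→U→T: bottleneck 10, flow now 20.
No augmenting path remains; maximum flow = 20.
In the residual graph, reachable from S: {S, P, R, U}.
Min-cut edges: S→Q (3), S→T (5), P→T (2), U→T (10); capacity 3 + 5 + 2 + 10 = 20.
This cut is saturated, so no flow can exceed 20.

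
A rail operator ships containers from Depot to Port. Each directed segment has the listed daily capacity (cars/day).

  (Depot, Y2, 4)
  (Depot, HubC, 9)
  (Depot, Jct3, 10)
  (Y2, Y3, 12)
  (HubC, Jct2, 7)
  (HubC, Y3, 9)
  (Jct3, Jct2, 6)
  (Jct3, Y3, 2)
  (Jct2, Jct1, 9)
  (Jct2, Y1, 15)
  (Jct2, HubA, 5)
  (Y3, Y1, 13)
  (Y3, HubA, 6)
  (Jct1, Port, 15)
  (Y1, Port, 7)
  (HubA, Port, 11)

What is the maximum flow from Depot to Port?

21

Augment Depot→Y2→Y3→Y1→Port: bottleneck 4, flow now 4.
Augment Depot→HubC→Jct2→Jct1→Port: bottleneck 7, flow now 11.
Augment Depot→HubC→Y3→Y1→Port: bottleneck 2, flow now 13.
Augment Depot→Jct3→Jct2→Jct1→Port: bottleneck 2, flow now 15.
Augment Depot→Jct3→Jct2→Y1→Port: bottleneck 1, flow now 16.
Augment Depot→Jct3→Jct2→HubA→Port: bottleneck 3, flow now 19.
Augment Depot→Jct3→Y3→HubA→Port: bottleneck 2, flow now 21.
No augmenting path remains; maximum flow = 21.
In the residual graph, reachable from Depot: {Depot, Jct3}.
Min-cut edges: Depot→Y2 (4), Depot→HubC (9), Jct3→Jct2 (6), Jct3→Y3 (2); capacity 4 + 9 + 6 + 2 = 21.
This cut is saturated, so no flow can exceed 21.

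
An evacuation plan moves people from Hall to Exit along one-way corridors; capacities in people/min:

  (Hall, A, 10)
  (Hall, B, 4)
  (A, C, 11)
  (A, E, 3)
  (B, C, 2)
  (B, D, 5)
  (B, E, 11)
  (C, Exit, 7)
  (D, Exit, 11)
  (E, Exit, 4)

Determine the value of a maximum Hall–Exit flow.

Augment Hall→A→C→Exit: bottleneck 7, flow now 7.
Augment Hall→A→E→Exit: bottleneck 3, flow now 10.
Augment Hall→B→D→Exit: bottleneck 4, flow now 14.
No augmenting path remains; maximum flow = 14.
In the residual graph, reachable from Hall: {Hall}.
Min-cut edges: Hall→A (10), Hall→B (4); capacity 10 + 4 = 14.
This cut is saturated, so no flow can exceed 14.

14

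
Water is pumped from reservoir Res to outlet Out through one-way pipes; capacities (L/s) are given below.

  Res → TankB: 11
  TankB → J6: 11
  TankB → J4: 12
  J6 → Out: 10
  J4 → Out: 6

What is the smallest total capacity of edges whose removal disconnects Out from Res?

11

Augment Res→TankB→J6→Out: bottleneck 10, flow now 10.
Augment Res→TankB→J4→Out: bottleneck 1, flow now 11.
No augmenting path remains; maximum flow = 11.
By max-flow min-cut, the minimum cut capacity equals the max flow.
In the residual graph, reachable from Res: {Res}.
Min-cut edges: Res→TankB (11); capacity 11 = 11.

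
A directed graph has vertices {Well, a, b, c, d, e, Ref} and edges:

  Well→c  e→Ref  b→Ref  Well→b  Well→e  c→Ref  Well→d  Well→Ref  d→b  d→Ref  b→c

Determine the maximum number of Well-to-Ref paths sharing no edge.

5

Assign every edge capacity 1; by Menger, the answer equals the max flow.
Path Well→Ref (+1); total 1.
Path Well→b→Ref (+1); total 2.
Path Well→c→Ref (+1); total 3.
Path Well→d→Ref (+1); total 4.
Path Well→e→Ref (+1); total 5.
No residual Well→Ref path; max flow = 5.
Certifying cut of size 5: {Well→Ref, Well→b, Well→c, Well→d, Well→e}.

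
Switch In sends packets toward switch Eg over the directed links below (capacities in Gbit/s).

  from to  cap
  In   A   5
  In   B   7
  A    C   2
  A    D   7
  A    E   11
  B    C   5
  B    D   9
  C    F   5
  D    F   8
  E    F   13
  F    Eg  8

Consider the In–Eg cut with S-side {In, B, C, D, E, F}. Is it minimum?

No — its capacity is 13, but the minimum cut has capacity 8.

Given cut capacity: 5 + 8 = 13.
Augment In→A→C→F→Eg: bottleneck 2, flow now 2.
Augment In→A→D→F→Eg: bottleneck 3, flow now 5.
Augment In→B→C→F→Eg: bottleneck 3, flow now 8.
No augmenting path remains; maximum flow = 8.
In the residual graph, reachable from In: {In, A, B, C, D, E, F}.
Min-cut edges: F→Eg (8); capacity 8 = 8.
Cut capacity 13 exceeds the max flow 8, so it is not minimum.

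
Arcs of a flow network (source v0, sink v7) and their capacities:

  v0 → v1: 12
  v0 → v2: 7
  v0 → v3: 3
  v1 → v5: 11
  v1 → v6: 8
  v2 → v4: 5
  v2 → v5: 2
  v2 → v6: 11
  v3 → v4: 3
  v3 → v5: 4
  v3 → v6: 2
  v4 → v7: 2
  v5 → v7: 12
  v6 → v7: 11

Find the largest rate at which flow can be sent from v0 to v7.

Augment v0→v1→v5→v7: bottleneck 11, flow now 11.
Augment v0→v1→v6→v7: bottleneck 1, flow now 12.
Augment v0→v2→v4→v7: bottleneck 2, flow now 14.
Augment v0→v2→v5→v7: bottleneck 1, flow now 15.
Augment v0→v2→v6→v7: bottleneck 4, flow now 19.
Augment v0→v3→v6→v7: bottleneck 2, flow now 21.
Augment v0→v3→v4→v2→v6→v7: bottleneck 1, flow now 22. (uses reverse residual edge)
No augmenting path remains; maximum flow = 22.
In the residual graph, reachable from v0: {v0}.
Min-cut edges: v0→v1 (12), v0→v2 (7), v0→v3 (3); capacity 12 + 7 + 3 = 22.
This cut is saturated, so no flow can exceed 22.

22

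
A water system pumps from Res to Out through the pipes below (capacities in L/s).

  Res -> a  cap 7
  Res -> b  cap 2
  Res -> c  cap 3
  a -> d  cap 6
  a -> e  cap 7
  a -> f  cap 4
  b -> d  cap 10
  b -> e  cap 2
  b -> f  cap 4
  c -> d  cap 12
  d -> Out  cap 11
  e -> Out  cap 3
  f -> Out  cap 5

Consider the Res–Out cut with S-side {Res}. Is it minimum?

Given cut capacity: 7 + 2 + 3 = 12.
Augment Res→a→d→Out: bottleneck 6, flow now 6.
Augment Res→a→e→Out: bottleneck 1, flow now 7.
Augment Res→b→d→Out: bottleneck 2, flow now 9.
Augment Res→c→d→Out: bottleneck 3, flow now 12.
No augmenting path remains; maximum flow = 12.
Cut capacity 12 equals the max flow, so it is a minimum cut.

Yes — it is a minimum cut (capacity 12).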